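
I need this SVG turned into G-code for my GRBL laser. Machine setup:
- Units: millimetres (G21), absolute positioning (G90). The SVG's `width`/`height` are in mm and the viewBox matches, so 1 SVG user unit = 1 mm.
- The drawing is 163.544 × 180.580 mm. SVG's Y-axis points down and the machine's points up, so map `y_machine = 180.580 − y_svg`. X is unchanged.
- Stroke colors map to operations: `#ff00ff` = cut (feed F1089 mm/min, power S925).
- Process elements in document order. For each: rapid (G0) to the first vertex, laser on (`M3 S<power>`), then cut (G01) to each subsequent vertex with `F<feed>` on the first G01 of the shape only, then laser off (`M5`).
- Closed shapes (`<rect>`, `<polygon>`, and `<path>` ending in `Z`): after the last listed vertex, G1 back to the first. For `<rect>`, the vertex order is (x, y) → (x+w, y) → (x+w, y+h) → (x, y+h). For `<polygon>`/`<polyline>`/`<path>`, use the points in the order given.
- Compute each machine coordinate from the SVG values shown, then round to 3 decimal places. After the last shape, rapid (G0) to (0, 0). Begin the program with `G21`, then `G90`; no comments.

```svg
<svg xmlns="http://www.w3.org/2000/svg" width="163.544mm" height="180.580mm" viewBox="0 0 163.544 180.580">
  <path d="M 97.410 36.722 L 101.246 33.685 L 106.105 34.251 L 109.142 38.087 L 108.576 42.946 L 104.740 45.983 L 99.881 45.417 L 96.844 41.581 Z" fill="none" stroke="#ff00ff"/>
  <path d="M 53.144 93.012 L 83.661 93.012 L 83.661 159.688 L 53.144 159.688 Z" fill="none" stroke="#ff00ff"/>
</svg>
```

G21
G90
G0 X97.410 Y143.858
M3 S925
G01 X101.246 Y146.895 F1089
G01 X106.105 Y146.329
G01 X109.142 Y142.493
G01 X108.576 Y137.634
G01 X104.740 Y134.597
G01 X99.881 Y135.163
G01 X96.844 Y138.999
G01 X97.410 Y143.858
M5
G0 X53.144 Y87.568
M3 S925
G01 X83.661 Y87.568 F1089
G01 X83.661 Y20.892
G01 X53.144 Y20.892
G01 X53.144 Y87.568
M5
G0 X0.000 Y0.000

1 u = 1 mm; y_m = 180.580 − y.

[1] `<path>` regular polygon, #ff00ff→cut S925 F1089: (97.410,143.858) → (101.246,146.895) → (106.105,146.329) → (109.142,142.493) → (108.576,137.634) → (104.740,134.597) → (99.881,135.163) → (96.844,138.999) → (97.410,143.858) (closed)

[2] `<path>` rectangle, #ff00ff→cut S925 F1089: (53.144,87.568) → (83.661,87.568) → (83.661,20.892) → (53.144,20.892) → (53.144,87.568) (closed)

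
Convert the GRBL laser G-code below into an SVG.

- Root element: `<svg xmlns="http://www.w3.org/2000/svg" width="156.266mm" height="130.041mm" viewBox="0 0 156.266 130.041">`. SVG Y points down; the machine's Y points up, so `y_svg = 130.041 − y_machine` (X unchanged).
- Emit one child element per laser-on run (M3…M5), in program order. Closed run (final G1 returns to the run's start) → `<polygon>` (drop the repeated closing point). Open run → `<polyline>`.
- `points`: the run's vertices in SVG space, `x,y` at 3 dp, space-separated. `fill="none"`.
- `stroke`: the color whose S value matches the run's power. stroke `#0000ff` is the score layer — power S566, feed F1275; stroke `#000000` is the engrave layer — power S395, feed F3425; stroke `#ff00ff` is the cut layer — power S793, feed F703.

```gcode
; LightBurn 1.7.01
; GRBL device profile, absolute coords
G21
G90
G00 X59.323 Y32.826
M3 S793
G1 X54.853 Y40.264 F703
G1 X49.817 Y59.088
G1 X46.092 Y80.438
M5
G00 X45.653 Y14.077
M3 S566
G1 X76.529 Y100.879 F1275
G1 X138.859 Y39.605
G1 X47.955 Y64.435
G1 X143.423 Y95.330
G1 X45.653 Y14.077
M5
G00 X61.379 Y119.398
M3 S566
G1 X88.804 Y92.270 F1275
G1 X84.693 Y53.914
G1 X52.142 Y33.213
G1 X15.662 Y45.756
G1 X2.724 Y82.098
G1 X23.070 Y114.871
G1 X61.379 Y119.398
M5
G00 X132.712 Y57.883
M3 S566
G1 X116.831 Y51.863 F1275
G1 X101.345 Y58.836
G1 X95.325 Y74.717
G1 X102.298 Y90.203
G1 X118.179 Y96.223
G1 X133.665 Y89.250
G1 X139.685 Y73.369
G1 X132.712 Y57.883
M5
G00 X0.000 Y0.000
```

<svg xmlns="http://www.w3.org/2000/svg" width="156.266mm" height="130.041mm" viewBox="0 0 156.266 130.041">
  <polyline points="59.323,97.215 54.853,89.777 49.817,70.953 46.092,49.603" fill="none" stroke="#ff00ff"/>
  <polygon points="45.653,115.964 76.529,29.162 138.859,90.436 47.955,65.606 143.423,34.711" fill="none" stroke="#0000ff"/>
  <polygon points="61.379,10.643 88.804,37.771 84.693,76.127 52.142,96.828 15.662,84.285 2.724,47.943 23.070,15.170" fill="none" stroke="#0000ff"/>
  <polygon points="132.712,72.158 116.831,78.178 101.345,71.205 95.325,55.324 102.298,39.838 118.179,33.818 133.665,40.791 139.685,56.672" fill="none" stroke="#0000ff"/>
</svg>

Each laser-on run becomes one SVG element. Flip Y back into SVG space with y_svg = 130.041 − y_machine.

Run 1: S793 ⇒ cut layer `#ff00ff`. The run is open, so emit a `<polyline>` with points (Y-flipped): 59.323,97.215 54.853,89.777 49.817,70.953 46.092,49.603.

Run 2: power S566 maps to stroke `#0000ff` (score). The run returns to its start, so emit a `<polygon>` with points (Y-flipped): 45.653,115.964 76.529,29.162 138.859,90.436 47.955,65.606 143.423,34.711.

Run 3: S566 ⇒ score layer `#0000ff`. The run returns to its start, so emit a `<polygon>` with points (Y-flipped): 61.379,10.643 88.804,37.771 84.693,76.127 52.142,96.828 15.662,84.285 2.724,47.943 23.070,15.170.

Run 4: power S566 maps to stroke `#0000ff` (score). The run returns to its start, so emit a `<polygon>` with points (Y-flipped): 132.712,72.158 116.831,78.178 101.345,71.205 95.325,55.324 102.298,39.838 118.179,33.818 133.665,40.791 139.685,56.672.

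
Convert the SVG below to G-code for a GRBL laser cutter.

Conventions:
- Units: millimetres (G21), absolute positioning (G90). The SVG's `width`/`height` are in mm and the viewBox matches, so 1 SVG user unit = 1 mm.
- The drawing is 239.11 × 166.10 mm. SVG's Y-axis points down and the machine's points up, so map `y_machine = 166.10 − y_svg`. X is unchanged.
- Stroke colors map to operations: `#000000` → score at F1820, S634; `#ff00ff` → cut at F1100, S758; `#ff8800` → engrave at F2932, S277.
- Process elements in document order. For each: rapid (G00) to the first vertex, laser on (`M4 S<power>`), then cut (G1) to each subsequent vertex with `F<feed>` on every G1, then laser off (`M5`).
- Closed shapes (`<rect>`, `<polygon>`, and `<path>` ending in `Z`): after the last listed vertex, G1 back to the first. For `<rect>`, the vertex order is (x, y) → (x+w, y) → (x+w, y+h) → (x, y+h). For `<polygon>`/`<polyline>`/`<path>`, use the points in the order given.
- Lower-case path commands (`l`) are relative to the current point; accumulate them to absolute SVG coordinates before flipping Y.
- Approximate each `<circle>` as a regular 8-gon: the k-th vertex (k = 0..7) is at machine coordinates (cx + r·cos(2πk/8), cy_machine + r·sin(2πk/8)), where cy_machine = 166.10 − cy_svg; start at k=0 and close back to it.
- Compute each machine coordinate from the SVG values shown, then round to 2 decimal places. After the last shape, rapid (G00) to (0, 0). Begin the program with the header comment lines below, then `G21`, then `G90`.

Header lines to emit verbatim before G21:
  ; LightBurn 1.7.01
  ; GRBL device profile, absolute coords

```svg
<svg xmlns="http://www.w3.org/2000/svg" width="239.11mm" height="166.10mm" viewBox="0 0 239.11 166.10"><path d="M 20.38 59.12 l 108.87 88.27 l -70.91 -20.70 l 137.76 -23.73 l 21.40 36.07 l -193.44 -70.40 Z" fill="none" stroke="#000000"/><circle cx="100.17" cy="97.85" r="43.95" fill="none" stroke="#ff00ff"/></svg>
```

1 u = 1 mm; y_m = 166.10 − y.

[1] `<path>` closed polygon, #000000→score S634 F1820: (20.38,106.98) → (129.25,18.71) → (58.34,39.41) → (196.10,63.14) → (217.50,27.07) → (24.06,97.47) → (20.38,106.98) (closed)

[2] `<circle>` circle, #ff00ff→cut S758 F1100: (144.12,68.25) → (131.25,99.33) → (100.17,112.20) → (69.09,99.33) → (56.22,68.25) → (69.09,37.17) → (100.17,24.30) → (131.25,37.17) → (144.12,68.25) (closed)

; LightBurn 1.7.01
; GRBL device profile, absolute coords
G21
G90
G00 X20.38 Y106.98
M4 S634
G1 X129.25 Y18.71 F1820
G1 X58.34 Y39.41 F1820
G1 X196.10 Y63.14 F1820
G1 X217.50 Y27.07 F1820
G1 X24.06 Y97.47 F1820
G1 X20.38 Y106.98 F1820
M5
G00 X144.12 Y68.25
M4 S758
G1 X131.25 Y99.33 F1100
G1 X100.17 Y112.20 F1100
G1 X69.09 Y99.33 F1100
G1 X56.22 Y68.25 F1100
G1 X69.09 Y37.17 F1100
G1 X100.17 Y24.30 F1100
G1 X131.25 Y37.17 F1100
G1 X144.12 Y68.25 F1100
M5
G00 X0.00 Y0.00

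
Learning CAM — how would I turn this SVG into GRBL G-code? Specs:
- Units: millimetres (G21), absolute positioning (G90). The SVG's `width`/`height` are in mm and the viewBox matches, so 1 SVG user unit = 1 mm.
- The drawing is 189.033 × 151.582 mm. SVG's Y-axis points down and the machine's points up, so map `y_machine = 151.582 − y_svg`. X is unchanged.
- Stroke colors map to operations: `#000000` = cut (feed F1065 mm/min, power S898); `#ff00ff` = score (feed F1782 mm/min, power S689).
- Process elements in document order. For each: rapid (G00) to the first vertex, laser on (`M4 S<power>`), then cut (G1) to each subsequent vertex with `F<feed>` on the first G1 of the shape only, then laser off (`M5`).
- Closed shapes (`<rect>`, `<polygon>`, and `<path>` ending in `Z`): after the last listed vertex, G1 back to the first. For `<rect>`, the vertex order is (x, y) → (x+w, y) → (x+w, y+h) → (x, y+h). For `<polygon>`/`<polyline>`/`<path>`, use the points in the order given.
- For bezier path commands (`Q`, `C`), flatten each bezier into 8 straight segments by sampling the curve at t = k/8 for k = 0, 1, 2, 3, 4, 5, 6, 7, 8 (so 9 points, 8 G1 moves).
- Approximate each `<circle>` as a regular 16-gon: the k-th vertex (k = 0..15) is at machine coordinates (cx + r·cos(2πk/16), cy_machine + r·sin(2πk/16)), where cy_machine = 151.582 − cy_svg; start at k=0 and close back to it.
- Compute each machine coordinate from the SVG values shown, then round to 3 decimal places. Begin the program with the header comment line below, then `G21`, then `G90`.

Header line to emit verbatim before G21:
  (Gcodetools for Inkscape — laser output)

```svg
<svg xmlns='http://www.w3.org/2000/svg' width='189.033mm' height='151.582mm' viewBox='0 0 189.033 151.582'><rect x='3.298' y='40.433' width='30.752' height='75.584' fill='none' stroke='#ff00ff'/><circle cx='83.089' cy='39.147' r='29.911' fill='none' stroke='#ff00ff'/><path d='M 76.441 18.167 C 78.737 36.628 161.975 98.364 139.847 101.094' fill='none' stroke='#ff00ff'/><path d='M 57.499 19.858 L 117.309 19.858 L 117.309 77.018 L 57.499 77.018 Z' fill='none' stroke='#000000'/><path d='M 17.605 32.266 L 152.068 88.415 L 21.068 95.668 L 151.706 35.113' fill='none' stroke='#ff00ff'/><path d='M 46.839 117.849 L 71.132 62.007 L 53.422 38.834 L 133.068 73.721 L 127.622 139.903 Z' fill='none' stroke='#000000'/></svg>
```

viewBox `0 0 189.033 151.582` with mm width/height → 1 unit = 1 mm. Flip: y_m = 151.582 − y_svg.

**Shape 1** — `<rect>` rectangle, stroke `#ff00ff` → score (S689, F1782). Machine vertices: (3.298,111.149) → (34.050,111.149) → (34.050,35.565) → (3.298,35.565) → (3.298,111.149). Closed: final G1 returns to the first vertex.

**Shape 2** — `<circle>` circle, stroke `#ff00ff` → score (S689, F1782). Machine vertices: (113.000,112.435) → (110.723,123.881) → (104.239,133.585) → (94.535,140.069) → (83.089,142.346) → (71.643,140.069) → (61.939,133.585) → (55.455,123.881) → (53.178,112.435) → (55.455,100.989) → (61.939,91.285) → (71.643,84.801) → (83.089,82.524) → (94.535,84.801) → (104.239,91.285) → (110.723,100.989) → (113.000,112.435). Closed: final G1 returns to the first vertex.

**Shape 3** — `<path>` cubic bezier, stroke `#ff00ff` → score (S689, F1782). Control points (SVG): P0=(76.441,18.167), P1=(78.737,36.628), P2=(161.975,98.364), P3=(139.847,101.094); sampled at t=k/8. Machine vertices: (76.441,133.415) → (80.732,124.663) → (90.429,113.053) → (103.347,99.783) → (117.303,86.052) → (130.115,73.059) → (139.598,62.001) → (143.570,54.078) → (139.847,50.488). Open path.

**Shape 4** — `<path>` rectangle, stroke `#000000` → cut (S898, F1065). Machine vertices: (57.499,131.724) → (117.309,131.724) → (117.309,74.564) → (57.499,74.564) → (57.499,131.724). Closed: final G1 returns to the first vertex.

**Shape 5** — `<path>` open polyline, stroke `#ff00ff` → score (S689, F1782). Machine vertices: (17.605,119.316) → (152.068,63.167) → (21.068,55.914) → (151.706,116.469). Open path.

**Shape 6** — `<path>` closed polygon, stroke `#000000` → cut (S898, F1065). Machine vertices: (46.839,33.733) → (71.132,89.575) → (53.422,112.748) → (133.068,77.861) → (127.622,11.679) → (46.839,33.733). Closed: final G1 returns to the first vertex.

(Gcodetools for Inkscape — laser output)
G21
G90
G00 X3.298 Y111.149
M4 S689
G1 X34.050 Y111.149 F1782
G1 X34.050 Y35.565
G1 X3.298 Y35.565
G1 X3.298 Y111.149
M5
G00 X113.000 Y112.435
M4 S689
G1 X110.723 Y123.881 F1782
G1 X104.239 Y133.585
G1 X94.535 Y140.069
G1 X83.089 Y142.346
G1 X71.643 Y140.069
G1 X61.939 Y133.585
G1 X55.455 Y123.881
G1 X53.178 Y112.435
G1 X55.455 Y100.989
G1 X61.939 Y91.285
G1 X71.643 Y84.801
G1 X83.089 Y82.524
G1 X94.535 Y84.801
G1 X104.239 Y91.285
G1 X110.723 Y100.989
G1 X113.000 Y112.435
M5
G00 X76.441 Y133.415
M4 S689
G1 X80.732 Y124.663 F1782
G1 X90.429 Y113.053
G1 X103.347 Y99.783
G1 X117.303 Y86.052
G1 X130.115 Y73.059
G1 X139.598 Y62.001
G1 X143.570 Y54.078
G1 X139.847 Y50.488
M5
G00 X57.499 Y131.724
M4 S898
G1 X117.309 Y131.724 F1065
G1 X117.309 Y74.564
G1 X57.499 Y74.564
G1 X57.499 Y131.724
M5
G00 X17.605 Y119.316
M4 S689
G1 X152.068 Y63.167 F1782
G1 X21.068 Y55.914
G1 X151.706 Y116.469
M5
G00 X46.839 Y33.733
M4 S898
G1 X71.132 Y89.575 F1065
G1 X53.422 Y112.748
G1 X133.068 Y77.861
G1 X127.622 Y11.679
G1 X46.839 Y33.733
M5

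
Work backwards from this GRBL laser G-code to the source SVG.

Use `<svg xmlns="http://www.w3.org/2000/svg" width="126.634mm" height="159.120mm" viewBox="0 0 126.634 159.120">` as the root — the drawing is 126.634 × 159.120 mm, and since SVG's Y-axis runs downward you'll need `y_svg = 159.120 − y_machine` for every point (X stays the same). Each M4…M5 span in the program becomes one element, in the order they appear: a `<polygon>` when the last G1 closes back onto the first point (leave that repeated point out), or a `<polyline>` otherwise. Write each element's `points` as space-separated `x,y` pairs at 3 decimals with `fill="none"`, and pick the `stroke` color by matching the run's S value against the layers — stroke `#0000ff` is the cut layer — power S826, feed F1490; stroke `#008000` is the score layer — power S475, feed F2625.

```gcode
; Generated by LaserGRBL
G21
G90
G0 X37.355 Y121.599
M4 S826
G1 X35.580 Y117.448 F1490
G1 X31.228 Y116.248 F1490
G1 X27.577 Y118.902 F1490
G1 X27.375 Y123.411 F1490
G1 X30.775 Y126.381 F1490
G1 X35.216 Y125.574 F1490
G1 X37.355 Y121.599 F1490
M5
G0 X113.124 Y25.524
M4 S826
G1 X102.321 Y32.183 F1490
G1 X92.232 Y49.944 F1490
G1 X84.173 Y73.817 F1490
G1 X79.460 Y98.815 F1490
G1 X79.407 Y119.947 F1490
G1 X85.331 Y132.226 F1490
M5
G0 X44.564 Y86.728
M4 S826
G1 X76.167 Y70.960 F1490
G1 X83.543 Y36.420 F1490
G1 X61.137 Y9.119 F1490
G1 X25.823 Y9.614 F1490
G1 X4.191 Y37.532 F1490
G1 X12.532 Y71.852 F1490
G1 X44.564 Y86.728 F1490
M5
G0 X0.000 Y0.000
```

<svg xmlns="http://www.w3.org/2000/svg" width="126.634mm" height="159.120mm" viewBox="0 0 126.634 159.120">
  <polygon points="37.355,37.521 35.580,41.672 31.228,42.872 27.577,40.218 27.375,35.709 30.775,32.739 35.216,33.546" fill="none" stroke="#0000ff"/>
  <polyline points="113.124,133.596 102.321,126.937 92.232,109.176 84.173,85.303 79.460,60.305 79.407,39.173 85.331,26.894" fill="none" stroke="#0000ff"/>
  <polygon points="44.564,72.392 76.167,88.160 83.543,122.700 61.137,150.001 25.823,149.506 4.191,121.588 12.532,87.268" fill="none" stroke="#0000ff"/>
</svg>

Machine Y-up, SVG Y-down with viewBox height 159.120, so y_svg = 159.120 − y_machine; X carries over. Every run uses S826, so all elements get stroke `#0000ff` (cut).

Run 1: The run returns to its start, so emit a `<polygon>` with points (Y-flipped): 37.355,37.521 35.580,41.672 31.228,42.872 27.577,40.218 27.375,35.709 30.775,32.739 35.216,33.546.

Run 2: The run is open, so emit a `<polyline>` with points (Y-flipped): 113.124,133.596 102.321,126.937 92.232,109.176 84.173,85.303 79.460,60.305 79.407,39.173 85.331,26.894.

Run 3: The run returns to its start, so emit a `<polygon>` with points (Y-flipped): 44.564,72.392 76.167,88.160 83.543,122.700 61.137,150.001 25.823,149.506 4.191,121.588 12.532,87.268.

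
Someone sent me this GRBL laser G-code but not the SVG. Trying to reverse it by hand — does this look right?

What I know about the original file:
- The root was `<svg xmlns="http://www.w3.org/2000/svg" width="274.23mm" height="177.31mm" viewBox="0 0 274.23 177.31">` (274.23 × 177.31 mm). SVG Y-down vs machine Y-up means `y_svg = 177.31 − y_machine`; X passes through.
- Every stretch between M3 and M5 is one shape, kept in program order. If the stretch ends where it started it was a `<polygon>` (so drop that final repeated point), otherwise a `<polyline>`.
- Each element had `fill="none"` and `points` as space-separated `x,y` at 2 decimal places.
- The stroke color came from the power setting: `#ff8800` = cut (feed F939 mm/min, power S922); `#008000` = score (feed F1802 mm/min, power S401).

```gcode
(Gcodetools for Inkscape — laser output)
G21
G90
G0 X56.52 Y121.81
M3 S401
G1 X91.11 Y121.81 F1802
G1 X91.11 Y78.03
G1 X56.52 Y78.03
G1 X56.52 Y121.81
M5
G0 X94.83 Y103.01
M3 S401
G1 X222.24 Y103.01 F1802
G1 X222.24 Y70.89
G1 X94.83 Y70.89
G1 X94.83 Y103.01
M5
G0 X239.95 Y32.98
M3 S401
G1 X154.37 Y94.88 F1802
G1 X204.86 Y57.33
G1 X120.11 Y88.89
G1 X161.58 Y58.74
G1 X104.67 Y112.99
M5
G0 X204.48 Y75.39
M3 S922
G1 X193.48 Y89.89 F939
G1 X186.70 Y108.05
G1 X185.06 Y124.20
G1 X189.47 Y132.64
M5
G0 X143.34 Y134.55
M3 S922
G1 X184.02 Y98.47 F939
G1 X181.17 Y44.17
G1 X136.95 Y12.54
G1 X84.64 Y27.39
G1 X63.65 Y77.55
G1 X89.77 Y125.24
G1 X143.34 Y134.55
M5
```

Machine Y-up, SVG Y-down with viewBox height 177.31, so y_svg = 177.31 − y_machine; X carries over.

Run 1: the run's S401 means `#008000` (score). The run returns to its start, so emit a `<polygon>` with points (Y-flipped): 56.52,55.50 91.11,55.50 91.11,99.28 56.52,99.28.

Run 2: power S401 maps to stroke `#008000` (score). The run returns to its start, so emit a `<polygon>` with points (Y-flipped): 94.83,74.30 222.24,74.30 222.24,106.42 94.83,106.42.

Run 3: the run's S401 means `#008000` (score). The run is open, so emit a `<polyline>` with points (Y-flipped): 239.95,144.33 154.37,82.43 204.86,119.98 120.11,88.42 161.58,118.57 104.67,64.32.

Run 4: power S922 maps to stroke `#ff8800` (cut). The run is open, so emit a `<polyline>` with points (Y-flipped): 204.48,101.92 193.48,87.42 186.70,69.26 185.06,53.11 189.47,44.67.

Run 5: the run's S922 means `#ff8800` (cut). The run returns to its start, so emit a `<polygon>` with points (Y-flipped): 143.34,42.76 184.02,78.84 181.17,133.14 136.95,164.77 84.64,149.92 63.65,99.76 89.77,52.07.

<svg xmlns="http://www.w3.org/2000/svg" width="274.23mm" height="177.31mm" viewBox="0 0 274.23 177.31">
  <polygon points="56.52,55.50 91.11,55.50 91.11,99.28 56.52,99.28" fill="none" stroke="#008000"/>
  <polygon points="94.83,74.30 222.24,74.30 222.24,106.42 94.83,106.42" fill="none" stroke="#008000"/>
  <polyline points="239.95,144.33 154.37,82.43 204.86,119.98 120.11,88.42 161.58,118.57 104.67,64.32" fill="none" stroke="#008000"/>
  <polyline points="204.48,101.92 193.48,87.42 186.70,69.26 185.06,53.11 189.47,44.67" fill="none" stroke="#ff8800"/>
  <polygon points="143.34,42.76 184.02,78.84 181.17,133.14 136.95,164.77 84.64,149.92 63.65,99.76 89.77,52.07" fill="none" stroke="#ff8800"/>
</svg>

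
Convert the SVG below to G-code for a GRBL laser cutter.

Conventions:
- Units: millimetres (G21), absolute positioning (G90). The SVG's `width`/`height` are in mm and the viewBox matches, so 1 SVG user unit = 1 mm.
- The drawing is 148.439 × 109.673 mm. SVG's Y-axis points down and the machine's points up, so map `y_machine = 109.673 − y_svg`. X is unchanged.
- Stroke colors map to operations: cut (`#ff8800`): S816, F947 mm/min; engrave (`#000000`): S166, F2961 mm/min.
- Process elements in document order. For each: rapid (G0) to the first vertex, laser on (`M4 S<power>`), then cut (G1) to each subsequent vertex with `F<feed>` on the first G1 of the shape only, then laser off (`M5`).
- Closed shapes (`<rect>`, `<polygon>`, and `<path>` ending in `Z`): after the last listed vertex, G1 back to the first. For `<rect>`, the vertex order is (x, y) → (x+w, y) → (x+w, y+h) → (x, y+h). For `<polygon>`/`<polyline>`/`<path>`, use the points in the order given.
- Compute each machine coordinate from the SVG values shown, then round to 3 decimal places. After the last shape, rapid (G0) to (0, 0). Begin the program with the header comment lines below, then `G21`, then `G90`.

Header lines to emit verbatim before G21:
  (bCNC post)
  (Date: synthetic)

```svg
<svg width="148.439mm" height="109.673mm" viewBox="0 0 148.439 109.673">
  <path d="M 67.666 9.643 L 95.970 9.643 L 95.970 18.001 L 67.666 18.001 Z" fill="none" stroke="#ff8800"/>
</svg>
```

Since the viewBox matches the mm dimensions, user units are millimetres directly. The only transform is the Y-flip y_m = 109.673 − y_svg.

Shape 1 is a rectangle drawn with `<path>`. Its stroke #ff8800 means cut at S816, F947. After flipping Y the toolpath is (67.666,100.030) → (95.970,100.030) → (95.970,91.672) → (67.666,91.672) → (67.666,100.030), returning to the start.

(bCNC post)
(Date: synthetic)
G21
G90
G0 X67.666 Y100.030
M4 S816
G1 X95.970 Y100.030 F947
G1 X95.970 Y91.672
G1 X67.666 Y91.672
G1 X67.666 Y100.030
M5
G0 X0.000 Y0.000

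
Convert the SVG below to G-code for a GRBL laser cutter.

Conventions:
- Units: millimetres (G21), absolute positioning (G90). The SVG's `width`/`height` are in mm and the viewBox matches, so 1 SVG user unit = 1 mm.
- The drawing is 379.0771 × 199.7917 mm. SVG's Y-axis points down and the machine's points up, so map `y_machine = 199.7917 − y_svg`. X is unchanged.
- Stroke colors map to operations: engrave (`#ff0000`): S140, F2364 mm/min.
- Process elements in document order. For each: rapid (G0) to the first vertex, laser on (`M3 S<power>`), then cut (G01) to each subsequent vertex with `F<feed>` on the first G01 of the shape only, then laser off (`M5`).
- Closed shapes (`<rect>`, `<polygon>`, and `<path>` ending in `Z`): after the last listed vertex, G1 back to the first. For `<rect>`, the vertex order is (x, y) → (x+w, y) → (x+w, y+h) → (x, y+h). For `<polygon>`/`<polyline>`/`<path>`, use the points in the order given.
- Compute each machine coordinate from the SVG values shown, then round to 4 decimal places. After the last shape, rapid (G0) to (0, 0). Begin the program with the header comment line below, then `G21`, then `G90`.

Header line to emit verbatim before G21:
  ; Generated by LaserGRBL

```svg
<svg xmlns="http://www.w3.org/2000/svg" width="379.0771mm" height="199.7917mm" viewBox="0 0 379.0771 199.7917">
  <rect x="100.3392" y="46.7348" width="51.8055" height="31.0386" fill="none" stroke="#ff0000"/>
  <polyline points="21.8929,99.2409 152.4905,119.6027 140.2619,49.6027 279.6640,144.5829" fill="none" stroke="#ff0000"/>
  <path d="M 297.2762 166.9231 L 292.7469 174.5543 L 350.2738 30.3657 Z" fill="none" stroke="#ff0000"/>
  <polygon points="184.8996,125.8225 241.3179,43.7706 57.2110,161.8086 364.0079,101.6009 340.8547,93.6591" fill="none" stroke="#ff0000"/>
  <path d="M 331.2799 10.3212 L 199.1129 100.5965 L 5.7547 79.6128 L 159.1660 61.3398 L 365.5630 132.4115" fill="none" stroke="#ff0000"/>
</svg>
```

; Generated by LaserGRBL
G21
G90
G0 X100.3392 Y153.0569
M3 S140
G01 X152.1447 Y153.0569 F2364
G01 X152.1447 Y122.0183
G01 X100.3392 Y122.0183
G01 X100.3392 Y153.0569
M5
G0 X21.8929 Y100.5508
M3 S140
G01 X152.4905 Y80.1890 F2364
G01 X140.2619 Y150.1890
G01 X279.6640 Y55.2088
M5
G0 X297.2762 Y32.8686
M3 S140
G01 X292.7469 Y25.2374 F2364
G01 X350.2738 Y169.4260
G01 X297.2762 Y32.8686
M5
G0 X184.8996 Y73.9692
M3 S140
G01 X241.3179 Y156.0211 F2364
G01 X57.2110 Y37.9831
G01 X364.0079 Y98.1908
G01 X340.8547 Y106.1326
G01 X184.8996 Y73.9692
M5
G0 X331.2799 Y189.4705
M3 S140
G01 X199.1129 Y99.1952 F2364
G01 X5.7547 Y120.1789
G01 X159.1660 Y138.4519
G01 X365.5630 Y67.3802
M5
G0 X0.0000 Y0.0000

1 u = 1 mm; y_m = 199.7917 − y.

[1] `<rect>` rectangle, #ff0000→engrave S140 F2364: (100.3392,153.0569) → (152.1447,153.0569) → (152.1447,122.0183) → (100.3392,122.0183) → (100.3392,153.0569) (closed)

[2] `<polyline>` open polyline, #ff0000→engrave S140 F2364: (21.8929,100.5508) → (152.4905,80.1890) → (140.2619,150.1890) → (279.6640,55.2088)

[3] `<path>` closed polygon, #ff0000→engrave S140 F2364: (297.2762,32.8686) → (292.7469,25.2374) → (350.2738,169.4260) → (297.2762,32.8686) (closed)

[4] `<polygon>` closed polygon, #ff0000→engrave S140 F2364: (184.8996,73.9692) → (241.3179,156.0211) → (57.2110,37.9831) → (364.0079,98.1908) → (340.8547,106.1326) → (184.8996,73.9692) (closed)

[5] `<path>` open polyline, #ff0000→engrave S140 F2364: (331.2799,189.4705) → (199.1129,99.1952) → (5.7547,120.1789) → (159.1660,138.4519) → (365.5630,67.3802)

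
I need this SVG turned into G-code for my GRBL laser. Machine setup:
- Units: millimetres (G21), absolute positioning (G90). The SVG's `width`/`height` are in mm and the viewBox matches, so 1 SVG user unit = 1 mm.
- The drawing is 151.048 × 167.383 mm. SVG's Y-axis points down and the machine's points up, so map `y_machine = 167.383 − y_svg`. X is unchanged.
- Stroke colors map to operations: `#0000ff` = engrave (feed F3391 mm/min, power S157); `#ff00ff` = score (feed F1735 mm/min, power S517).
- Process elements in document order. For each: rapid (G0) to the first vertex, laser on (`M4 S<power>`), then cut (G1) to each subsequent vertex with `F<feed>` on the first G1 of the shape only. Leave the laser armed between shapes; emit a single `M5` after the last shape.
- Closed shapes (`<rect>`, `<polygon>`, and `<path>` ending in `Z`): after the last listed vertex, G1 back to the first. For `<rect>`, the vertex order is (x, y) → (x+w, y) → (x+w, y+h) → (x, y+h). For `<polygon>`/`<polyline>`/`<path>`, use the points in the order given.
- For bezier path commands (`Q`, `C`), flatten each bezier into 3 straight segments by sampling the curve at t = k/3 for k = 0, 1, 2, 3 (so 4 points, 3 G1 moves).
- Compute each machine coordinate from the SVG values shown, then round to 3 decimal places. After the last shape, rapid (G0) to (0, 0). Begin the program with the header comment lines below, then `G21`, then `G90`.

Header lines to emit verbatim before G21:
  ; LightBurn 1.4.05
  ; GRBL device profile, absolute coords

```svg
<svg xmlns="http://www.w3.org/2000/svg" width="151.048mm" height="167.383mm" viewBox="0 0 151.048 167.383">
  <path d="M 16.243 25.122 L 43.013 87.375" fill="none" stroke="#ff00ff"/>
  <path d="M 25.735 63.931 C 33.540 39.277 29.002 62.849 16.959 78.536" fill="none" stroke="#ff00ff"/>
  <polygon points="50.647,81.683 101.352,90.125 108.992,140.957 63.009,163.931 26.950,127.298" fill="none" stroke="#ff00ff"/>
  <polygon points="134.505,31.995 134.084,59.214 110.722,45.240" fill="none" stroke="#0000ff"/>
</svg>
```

; LightBurn 1.4.05
; GRBL device profile, absolute coords
G21
G90
G0 X16.243 Y142.261
M4 S517
G1 X43.013 Y80.008 F1735
G0 X25.735 Y103.452
M4 S517
G1 X29.605 Y114.109 F1735
G1 X26.321 Y105.084
G1 X16.959 Y88.847
G0 X50.647 Y85.700
M4 S517
G1 X101.352 Y77.258 F1735
G1 X108.992 Y26.426
G1 X63.009 Y3.452
G1 X26.950 Y40.085
G1 X50.647 Y85.700
G0 X134.505 Y135.388
M4 S157
G1 X134.084 Y108.169 F3391
G1 X110.722 Y122.143
G1 X134.505 Y135.388
M5
G0 X0.000 Y0.000

Since the viewBox matches the mm dimensions, user units are millimetres directly. The only transform is the Y-flip y_m = 167.383 − y_svg.

Shape 1 is a line segment drawn with `<path>`. Its stroke #ff00ff means score at S517, F1735. After flipping Y the toolpath is (16.243,142.261) → (43.013,80.008).

Shape 2 is a cubic bezier drawn with `<path>`. Its stroke #ff00ff means score at S517, F1735. After flipping Y the toolpath is (25.735,103.452) → (29.605,114.109) → (26.321,105.084) → (16.959,88.847).

Shape 3 is a regular polygon drawn with `<polygon>`. Its stroke #ff00ff means score at S517, F1735. After flipping Y the toolpath is (50.647,85.700) → (101.352,77.258) → (108.992,26.426) → (63.009,3.452) → (26.950,40.085) → (50.647,85.700), returning to the start.

Shape 4 is a regular polygon drawn with `<polygon>`. Its stroke #0000ff means engrave at S157, F3391. After flipping Y the toolpath is (134.505,135.388) → (134.084,108.169) → (110.722,122.143) → (134.505,135.388), returning to the start.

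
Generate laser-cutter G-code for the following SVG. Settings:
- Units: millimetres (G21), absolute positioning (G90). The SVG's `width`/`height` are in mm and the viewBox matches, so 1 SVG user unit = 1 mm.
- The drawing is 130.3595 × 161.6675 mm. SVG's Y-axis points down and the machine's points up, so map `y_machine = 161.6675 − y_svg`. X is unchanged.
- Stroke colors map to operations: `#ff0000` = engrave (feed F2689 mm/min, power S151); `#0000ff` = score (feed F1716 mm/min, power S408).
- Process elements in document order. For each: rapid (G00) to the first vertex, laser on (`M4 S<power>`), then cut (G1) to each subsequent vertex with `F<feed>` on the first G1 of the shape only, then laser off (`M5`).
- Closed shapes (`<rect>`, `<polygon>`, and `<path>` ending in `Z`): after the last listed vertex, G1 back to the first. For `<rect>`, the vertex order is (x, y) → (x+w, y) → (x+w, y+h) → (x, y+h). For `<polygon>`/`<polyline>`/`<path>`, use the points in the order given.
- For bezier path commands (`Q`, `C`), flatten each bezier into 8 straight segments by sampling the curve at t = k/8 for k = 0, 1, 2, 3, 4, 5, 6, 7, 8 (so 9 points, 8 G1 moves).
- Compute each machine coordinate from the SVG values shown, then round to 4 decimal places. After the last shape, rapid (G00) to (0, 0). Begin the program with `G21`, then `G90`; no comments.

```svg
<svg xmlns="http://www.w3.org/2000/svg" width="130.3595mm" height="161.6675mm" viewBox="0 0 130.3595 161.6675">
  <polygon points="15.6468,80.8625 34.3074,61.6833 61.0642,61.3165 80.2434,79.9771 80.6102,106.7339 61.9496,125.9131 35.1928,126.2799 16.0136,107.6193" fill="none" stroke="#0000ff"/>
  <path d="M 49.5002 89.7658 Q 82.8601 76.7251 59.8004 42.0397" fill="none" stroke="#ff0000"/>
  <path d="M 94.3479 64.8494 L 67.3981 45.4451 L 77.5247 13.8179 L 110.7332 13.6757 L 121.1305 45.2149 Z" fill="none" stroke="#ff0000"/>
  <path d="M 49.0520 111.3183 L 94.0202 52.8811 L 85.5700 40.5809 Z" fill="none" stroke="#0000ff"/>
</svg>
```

Since the viewBox matches the mm dimensions, user units are millimetres directly. The only transform is the Y-flip y_m = 161.6675 − y_svg.

Shape 1 is a regular polygon drawn with `<polygon>`. Its stroke #0000ff means score at S408, F1716. After flipping Y the toolpath is (15.6468,80.8050) → (34.3074,99.9842) → (61.0642,100.3510) → (80.2434,81.6904) → (80.6102,54.9336) → (61.9496,35.7544) → (35.1928,35.3876) → (16.0136,54.0482) → (15.6468,80.8050), returning to the start.

Shape 2 is a quadratic bezier drawn with `<path>`. Its stroke #ff0000 means engrave at S151, F2689. After flipping Y the toolpath is (49.5002,71.9017) → (56.9586,75.5001) → (62.6539,79.7748) → (66.5861,84.7260) → (68.7552,90.3536) → (69.1612,96.6575) → (67.8040,103.6379) → (64.6838,111.2946) → (59.8004,119.6278).

Shape 3 is a regular polygon drawn with `<path>`. Its stroke #ff0000 means engrave at S151, F2689. After flipping Y the toolpath is (94.3479,96.8181) → (67.3981,116.2224) → (77.5247,147.8496) → (110.7332,147.9918) → (121.1305,116.4526) → (94.3479,96.8181), returning to the start.

Shape 4 is a closed polygon drawn with `<path>`. Its stroke #0000ff means score at S408, F1716. After flipping Y the toolpath is (49.0520,50.3492) → (94.0202,108.7864) → (85.5700,121.0866) → (49.0520,50.3492), returning to the start.

G21
G90
G00 X15.6468 Y80.8050
M4 S408
G1 X34.3074 Y99.9842 F1716
G1 X61.0642 Y100.3510
G1 X80.2434 Y81.6904
G1 X80.6102 Y54.9336
G1 X61.9496 Y35.7544
G1 X35.1928 Y35.3876
G1 X16.0136 Y54.0482
G1 X15.6468 Y80.8050
M5
G00 X49.5002 Y71.9017
M4 S151
G1 X56.9586 Y75.5001 F2689
G1 X62.6539 Y79.7748
G1 X66.5861 Y84.7260
G1 X68.7552 Y90.3536
G1 X69.1612 Y96.6575
G1 X67.8040 Y103.6379
G1 X64.6838 Y111.2946
G1 X59.8004 Y119.6278
M5
G00 X94.3479 Y96.8181
M4 S151
G1 X67.3981 Y116.2224 F2689
G1 X77.5247 Y147.8496
G1 X110.7332 Y147.9918
G1 X121.1305 Y116.4526
G1 X94.3479 Y96.8181
M5
G00 X49.0520 Y50.3492
M4 S408
G1 X94.0202 Y108.7864 F1716
G1 X85.5700 Y121.0866
G1 X49.0520 Y50.3492
M5
G00 X0.0000 Y0.0000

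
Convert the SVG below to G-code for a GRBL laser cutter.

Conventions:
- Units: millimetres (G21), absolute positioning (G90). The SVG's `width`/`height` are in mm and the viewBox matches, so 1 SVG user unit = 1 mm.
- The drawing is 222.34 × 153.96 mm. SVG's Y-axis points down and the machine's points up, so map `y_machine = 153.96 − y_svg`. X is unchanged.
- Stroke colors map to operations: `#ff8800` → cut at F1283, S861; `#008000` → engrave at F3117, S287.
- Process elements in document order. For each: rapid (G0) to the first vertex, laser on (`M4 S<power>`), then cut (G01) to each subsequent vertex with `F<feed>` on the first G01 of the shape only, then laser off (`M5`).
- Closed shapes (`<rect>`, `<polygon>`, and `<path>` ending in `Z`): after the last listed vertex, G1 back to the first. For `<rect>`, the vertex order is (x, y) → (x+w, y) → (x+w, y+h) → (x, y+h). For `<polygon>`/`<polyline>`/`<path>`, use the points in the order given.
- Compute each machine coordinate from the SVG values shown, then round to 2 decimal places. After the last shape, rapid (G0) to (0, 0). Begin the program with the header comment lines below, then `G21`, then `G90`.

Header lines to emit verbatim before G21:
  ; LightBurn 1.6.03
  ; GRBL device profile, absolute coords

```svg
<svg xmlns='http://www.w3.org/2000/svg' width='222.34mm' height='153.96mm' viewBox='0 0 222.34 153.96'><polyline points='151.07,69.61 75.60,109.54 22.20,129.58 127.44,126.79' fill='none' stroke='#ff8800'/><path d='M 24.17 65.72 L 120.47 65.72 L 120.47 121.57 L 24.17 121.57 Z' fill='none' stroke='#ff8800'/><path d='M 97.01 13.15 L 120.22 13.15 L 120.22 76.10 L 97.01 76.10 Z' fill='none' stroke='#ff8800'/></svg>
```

Since the viewBox matches the mm dimensions, user units are millimetres directly. The only transform is the Y-flip y_m = 153.96 − y_svg.

Shape 1 is a open polyline drawn with `<polyline>`. Its stroke #ff8800 means cut at S861, F1283. After flipping Y the toolpath is (151.07,84.35) → (75.60,44.42) → (22.20,24.38) → (127.44,27.17).

Shape 2 is a rectangle drawn with `<path>`. Its stroke #ff8800 means cut at S861, F1283. After flipping Y the toolpath is (24.17,88.24) → (120.47,88.24) → (120.47,32.39) → (24.17,32.39) → (24.17,88.24), returning to the start.

Shape 3 is a rectangle drawn with `<path>`. Its stroke #ff8800 means cut at S861, F1283. After flipping Y the toolpath is (97.01,140.81) → (120.22,140.81) → (120.22,77.86) → (97.01,77.86) → (97.01,140.81), returning to the start.

; LightBurn 1.6.03
; GRBL device profile, absolute coords
G21
G90
G0 X151.07 Y84.35
M4 S861
G01 X75.60 Y44.42 F1283
G01 X22.20 Y24.38
G01 X127.44 Y27.17
M5
G0 X24.17 Y88.24
M4 S861
G01 X120.47 Y88.24 F1283
G01 X120.47 Y32.39
G01 X24.17 Y32.39
G01 X24.17 Y88.24
M5
G0 X97.01 Y140.81
M4 S861
G01 X120.22 Y140.81 F1283
G01 X120.22 Y77.86
G01 X97.01 Y77.86
G01 X97.01 Y140.81
M5
G0 X0.00 Y0.00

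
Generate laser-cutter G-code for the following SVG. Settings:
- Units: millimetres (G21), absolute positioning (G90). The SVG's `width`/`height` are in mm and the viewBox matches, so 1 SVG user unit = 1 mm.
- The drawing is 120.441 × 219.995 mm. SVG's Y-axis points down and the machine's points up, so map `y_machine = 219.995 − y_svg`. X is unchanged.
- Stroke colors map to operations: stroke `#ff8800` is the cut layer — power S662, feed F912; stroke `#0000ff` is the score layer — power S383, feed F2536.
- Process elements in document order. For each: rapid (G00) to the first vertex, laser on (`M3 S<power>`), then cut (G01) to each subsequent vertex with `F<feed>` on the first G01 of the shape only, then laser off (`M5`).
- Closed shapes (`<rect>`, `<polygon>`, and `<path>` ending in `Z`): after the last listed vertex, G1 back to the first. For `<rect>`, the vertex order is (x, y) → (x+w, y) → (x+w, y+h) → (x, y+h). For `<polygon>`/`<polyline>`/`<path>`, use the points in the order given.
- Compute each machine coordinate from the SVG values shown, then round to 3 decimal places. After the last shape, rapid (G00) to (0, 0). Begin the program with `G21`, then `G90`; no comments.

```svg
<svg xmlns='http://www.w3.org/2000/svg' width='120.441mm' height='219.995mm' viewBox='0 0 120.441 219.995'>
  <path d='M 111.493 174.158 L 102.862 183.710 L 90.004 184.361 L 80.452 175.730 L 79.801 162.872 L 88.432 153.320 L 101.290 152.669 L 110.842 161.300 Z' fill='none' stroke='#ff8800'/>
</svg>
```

G21
G90
G00 X111.493 Y45.837
M3 S662
G01 X102.862 Y36.285 F912
G01 X90.004 Y35.634
G01 X80.452 Y44.265
G01 X79.801 Y57.123
G01 X88.432 Y66.675
G01 X101.290 Y67.326
G01 X110.842 Y58.695
G01 X111.493 Y45.837
M5
G00 X0.000 Y0.000

viewBox `0 0 120.441 219.995` with mm width/height → 1 unit = 1 mm. Flip: y_m = 219.995 − y_svg.

**Shape 1** — `<path>` regular polygon, stroke `#ff8800` → cut (S662, F912). Machine vertices: (111.493,45.837) → (102.862,36.285) → (90.004,35.634) → (80.452,44.265) → (79.801,57.123) → (88.432,66.675) → (101.290,67.326) → (110.842,58.695) → (111.493,45.837). Closed: final G1 returns to the first vertex.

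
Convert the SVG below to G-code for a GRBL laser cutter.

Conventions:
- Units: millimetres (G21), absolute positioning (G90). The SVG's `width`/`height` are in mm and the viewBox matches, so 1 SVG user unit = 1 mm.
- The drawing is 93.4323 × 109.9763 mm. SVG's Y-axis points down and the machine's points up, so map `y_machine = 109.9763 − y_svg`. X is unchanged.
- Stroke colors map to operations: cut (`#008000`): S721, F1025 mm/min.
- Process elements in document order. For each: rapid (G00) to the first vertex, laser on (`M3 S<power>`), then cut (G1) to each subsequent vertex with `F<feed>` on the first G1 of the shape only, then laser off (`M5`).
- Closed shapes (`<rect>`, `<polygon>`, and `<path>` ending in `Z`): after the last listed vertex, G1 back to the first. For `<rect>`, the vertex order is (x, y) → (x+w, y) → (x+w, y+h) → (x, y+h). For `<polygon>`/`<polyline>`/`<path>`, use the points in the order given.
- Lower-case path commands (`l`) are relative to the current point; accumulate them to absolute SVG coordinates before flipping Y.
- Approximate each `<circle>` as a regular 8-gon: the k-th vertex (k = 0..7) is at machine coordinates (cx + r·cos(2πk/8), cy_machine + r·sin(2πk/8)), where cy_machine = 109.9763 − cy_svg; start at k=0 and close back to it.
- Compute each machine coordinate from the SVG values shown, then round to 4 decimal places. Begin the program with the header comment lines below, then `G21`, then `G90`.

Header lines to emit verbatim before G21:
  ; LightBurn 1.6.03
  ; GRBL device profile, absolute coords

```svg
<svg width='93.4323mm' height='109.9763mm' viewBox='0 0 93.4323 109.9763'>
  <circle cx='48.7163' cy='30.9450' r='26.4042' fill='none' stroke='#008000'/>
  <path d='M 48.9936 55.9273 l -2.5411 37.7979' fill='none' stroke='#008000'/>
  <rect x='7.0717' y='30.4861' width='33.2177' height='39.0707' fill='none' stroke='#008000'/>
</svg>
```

; LightBurn 1.6.03
; GRBL device profile, absolute coords
G21
G90
G00 X75.1205 Y79.0313
M3 S721
G1 X67.3869 Y97.7019 F1025
G1 X48.7163 Y105.4355
G1 X30.0457 Y97.7019
G1 X22.3121 Y79.0313
G1 X30.0457 Y60.3607
G1 X48.7163 Y52.6271
G1 X67.3869 Y60.3607
G1 X75.1205 Y79.0313
M5
G00 X48.9936 Y54.0490
M3 S721
G1 X46.4525 Y16.2511 F1025
M5
G00 X7.0717 Y79.4902
M3 S721
G1 X40.2894 Y79.4902 F1025
G1 X40.2894 Y40.4195
G1 X7.0717 Y40.4195
G1 X7.0717 Y79.4902
M5

1 u = 1 mm; y_m = 109.9763 − y.

[1] `<circle>` circle, #008000→cut S721 F1025: (75.1205,79.0313) → (67.3869,97.7019) → (48.7163,105.4355) → (30.0457,97.7019) → (22.3121,79.0313) → (30.0457,60.3607) → (48.7163,52.6271) → (67.3869,60.3607) → (75.1205,79.0313) (closed)

[2] `<path>` line segment, #008000→cut S721 F1025: (48.9936,54.0490) → (46.4525,16.2511)

[3] `<rect>` rectangle, #008000→cut S721 F1025: (7.0717,79.4902) → (40.2894,79.4902) → (40.2894,40.4195) → (7.0717,40.4195) → (7.0717,79.4902) (closed)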